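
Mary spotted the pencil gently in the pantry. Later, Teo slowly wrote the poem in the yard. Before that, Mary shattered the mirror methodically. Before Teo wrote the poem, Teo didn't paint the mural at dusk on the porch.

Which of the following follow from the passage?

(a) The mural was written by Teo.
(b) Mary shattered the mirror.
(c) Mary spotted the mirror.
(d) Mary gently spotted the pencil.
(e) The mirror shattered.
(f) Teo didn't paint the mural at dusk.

(a) Not entailed — Teo wrote the poem, not the mural; the mural belongs to the painting event.
(b) Entailed — this follows by dropping conjuncts from the shattering event's description.
(c) Not entailed — Mary spotted the pencil, not the mirror; the mirror belongs to the shattering event.
(d) Entailed — this follows by dropping conjuncts from the spotting event's description.
(e) Entailed — 'Mary shattered the mirror' is causative; it entails the inchoative 'the mirror shattered'.
(f) Not entailed — dropping 'on the porch' under negation is not valid — the original leaves open that Teo painted the mural some other way.

(b), (d), (e)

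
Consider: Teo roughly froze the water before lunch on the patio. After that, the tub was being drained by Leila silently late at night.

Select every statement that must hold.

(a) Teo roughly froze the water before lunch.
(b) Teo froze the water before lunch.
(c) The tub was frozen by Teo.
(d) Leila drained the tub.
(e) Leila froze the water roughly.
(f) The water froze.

(a) Entailed — dropping 'on the patio' leaves a sub-description the original still satisfies.
(b) Entailed — every conjunct here is already in the original freezing event.
(c) Not entailed — Teo froze the water, not the tub; the tub belongs to the draining event.
(d) Not entailed — 'was draining' is progressive on an accomplishment; it does not entail the completed 'drained'.
(e) Not entailed — the passage has Teo freezing the water, not Leila.
(f) Entailed — 'Teo froze the water' is causative; it entails the inchoative 'the water froze'.

(a), (b), (f)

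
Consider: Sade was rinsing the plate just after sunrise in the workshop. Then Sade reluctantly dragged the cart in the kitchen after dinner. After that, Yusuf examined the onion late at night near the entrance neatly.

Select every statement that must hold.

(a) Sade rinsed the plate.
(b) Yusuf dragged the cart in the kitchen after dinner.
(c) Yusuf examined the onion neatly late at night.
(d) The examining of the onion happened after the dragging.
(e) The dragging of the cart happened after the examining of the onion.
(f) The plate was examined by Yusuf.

(a), (c), (d)

(a) Entailed — 'rinse' is an activity; 'was rinsing' entails that some rinsing happened, so 'rinsed' holds.
(b) Not entailed — the passage has Sade dragging the cart, not Yusuf.
(c) Entailed — dropping 'near the entrance' leaves a sub-description the original still satisfies.
(d) Entailed — the narrative places the dragging before the examining.
(e) Not entailed — the narrative places the dragging before the examining, not after.
(f) Not entailed — Yusuf examined the onion, not the plate; the plate belongs to the rinsing event.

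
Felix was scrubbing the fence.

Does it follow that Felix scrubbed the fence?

'scrub' is atelic; if Felix was scrubbing the fence, then Felix scrubbed the fence (for some time).

yes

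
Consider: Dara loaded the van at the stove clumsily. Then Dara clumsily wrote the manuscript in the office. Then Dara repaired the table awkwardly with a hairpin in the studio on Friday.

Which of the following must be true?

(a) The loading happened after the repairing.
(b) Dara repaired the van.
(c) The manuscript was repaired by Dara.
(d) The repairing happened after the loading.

(d)

(a) Not entailed — the narrative places the loading before the repairing, not after.
(b) Not entailed — Dara repaired the table, not the van; the van belongs to the loading event.
(c) Not entailed — Dara repaired the table, not the manuscript; the manuscript belongs to the writing event.
(d) Entailed — the narrative places the loading before the repairing.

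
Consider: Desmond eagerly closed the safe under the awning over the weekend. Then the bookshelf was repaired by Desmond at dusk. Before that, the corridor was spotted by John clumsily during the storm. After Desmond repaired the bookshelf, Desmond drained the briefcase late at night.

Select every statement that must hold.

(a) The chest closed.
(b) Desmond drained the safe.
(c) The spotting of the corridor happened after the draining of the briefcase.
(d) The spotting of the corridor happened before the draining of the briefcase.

(a) Not entailed — the safe is what closed, not the chest.
(b) Not entailed — Desmond drained the briefcase, not the safe; the safe belongs to the closing event.
(c) Not entailed — the narrative places the spotting before the draining, not after.
(d) Entailed — the narrative places the spotting before the draining.

(d)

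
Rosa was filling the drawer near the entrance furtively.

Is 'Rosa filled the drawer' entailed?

no

'was filling' is progressive; for an accomplishment like 'fill the drawer', it doesn't entail completion.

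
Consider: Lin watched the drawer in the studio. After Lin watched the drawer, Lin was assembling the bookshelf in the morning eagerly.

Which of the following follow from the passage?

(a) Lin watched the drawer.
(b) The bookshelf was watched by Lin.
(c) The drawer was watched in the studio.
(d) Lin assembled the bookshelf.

(a), (c)

(a) Entailed — every conjunct here is already in the original watching event.
(b) Not entailed — Lin watched the drawer, not the bookshelf; the bookshelf belongs to the assembling event.
(c) Entailed — the original entails any weakening of itself; this just generalizes the agent.
(d) Not entailed — 'was assembling' is progressive on an accomplishment; it does not entail the completed 'assembled'.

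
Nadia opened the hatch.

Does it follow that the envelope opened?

no

Nothing is said about any envelope; only the hatch is affected.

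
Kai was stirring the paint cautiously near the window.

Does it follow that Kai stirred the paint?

yes

'stir' is atelic; if Kai was stirring the paint, then Kai stirred the paint (for some time).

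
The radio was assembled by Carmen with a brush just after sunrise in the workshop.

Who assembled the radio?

Carmen

'Carmen' marks the agent of the assembling event.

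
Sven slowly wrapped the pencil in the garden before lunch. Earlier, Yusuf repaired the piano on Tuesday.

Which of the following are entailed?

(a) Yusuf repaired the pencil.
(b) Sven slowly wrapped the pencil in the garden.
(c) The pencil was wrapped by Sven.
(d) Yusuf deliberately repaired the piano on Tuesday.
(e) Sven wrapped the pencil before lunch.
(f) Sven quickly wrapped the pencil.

(a) Not entailed — Yusuf repaired the piano, not the pencil; the pencil belongs to the wrapping event.
(b) Entailed — this follows by dropping conjuncts from the wrapping event's description.
(c) Entailed — every conjunct here is already in the original wrapping event.
(d) Not entailed — 'deliberately' adds information not in the original event.
(e) Entailed — dropping 'slowly', 'in the garden' leaves a sub-description the original still satisfies.
(f) Not entailed — 'quickly' adds a manner not in (and inconsistent with) the original.

(b), (c), (e)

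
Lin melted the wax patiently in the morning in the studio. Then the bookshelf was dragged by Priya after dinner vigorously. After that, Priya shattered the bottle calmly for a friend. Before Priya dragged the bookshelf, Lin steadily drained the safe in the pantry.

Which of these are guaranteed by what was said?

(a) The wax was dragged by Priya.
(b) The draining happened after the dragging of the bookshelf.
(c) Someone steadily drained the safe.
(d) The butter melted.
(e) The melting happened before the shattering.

(a) Not entailed — Priya dragged the bookshelf, not the wax; the wax belongs to the melting event.
(b) Not entailed — the narrative places the draining before the dragging, not after.
(c) Entailed — dropping 'in the pantry' and generalizing the agent leaves a sub-description the original still satisfies.
(d) Not entailed — the wax is what melted, not the butter.
(e) Entailed — the narrative places the melting before the shattering.

(c), (e)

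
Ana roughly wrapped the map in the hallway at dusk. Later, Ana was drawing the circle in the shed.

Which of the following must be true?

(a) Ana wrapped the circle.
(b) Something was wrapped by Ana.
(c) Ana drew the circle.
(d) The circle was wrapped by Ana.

(a) Not entailed — Ana wrapped the map, not the circle; the circle belongs to the drawing event.
(b) Entailed — dropping 'roughly', 'in the hallway', 'at dusk' and generalizing the patient leaves a sub-description the original still satisfies.
(c) Not entailed — 'was drawing' is progressive on an accomplishment; it does not entail the completed 'drew'.
(d) Not entailed — Ana wrapped the map, not the circle; the circle belongs to the drawing event.

(b)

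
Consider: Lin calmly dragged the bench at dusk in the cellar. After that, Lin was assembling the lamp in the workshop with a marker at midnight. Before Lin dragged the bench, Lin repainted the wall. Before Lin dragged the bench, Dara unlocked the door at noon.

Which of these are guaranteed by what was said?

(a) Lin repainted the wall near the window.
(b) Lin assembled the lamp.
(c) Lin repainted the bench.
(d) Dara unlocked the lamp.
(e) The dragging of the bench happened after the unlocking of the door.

(e)

(a) Not entailed — 'near the window' adds information not in the original event.
(b) Not entailed — 'was assembling' is progressive on an accomplishment; it does not entail the completed 'assembled'.
(c) Not entailed — Lin repainted the wall, not the bench; the bench belongs to the dragging event.
(d) Not entailed — Dara unlocked the door, not the lamp; the lamp belongs to the assembling event.
(e) Entailed — the narrative places the unlocking before the dragging.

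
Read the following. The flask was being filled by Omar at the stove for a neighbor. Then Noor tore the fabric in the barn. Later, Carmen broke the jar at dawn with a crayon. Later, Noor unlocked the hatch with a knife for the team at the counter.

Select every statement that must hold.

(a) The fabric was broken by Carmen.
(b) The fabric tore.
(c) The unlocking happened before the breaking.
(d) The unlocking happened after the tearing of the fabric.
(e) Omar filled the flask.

(b), (d)

(a) Not entailed — Carmen broke the jar, not the fabric; the fabric belongs to the tearing event.
(b) Entailed — 'Noor tore the fabric' is causative; it entails the inchoative 'the fabric tore'.
(c) Not entailed — the narrative places the breaking before the unlocking, not after.
(d) Entailed — the narrative places the tearing before the unlocking.
(e) Not entailed — 'was filling' is progressive on an accomplishment; it does not entail the completed 'filled'.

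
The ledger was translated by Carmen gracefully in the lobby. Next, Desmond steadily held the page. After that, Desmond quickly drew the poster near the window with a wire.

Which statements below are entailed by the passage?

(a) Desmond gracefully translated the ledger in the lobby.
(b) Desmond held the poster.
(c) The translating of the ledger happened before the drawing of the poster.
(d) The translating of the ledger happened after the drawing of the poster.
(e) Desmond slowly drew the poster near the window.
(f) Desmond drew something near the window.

(a) Not entailed — the passage has Carmen translating the ledger, not Desmond.
(b) Not entailed — Desmond held the page, not the poster; the poster belongs to the drawing event.
(c) Entailed — the narrative places the translating before the drawing.
(d) Not entailed — the narrative places the translating before the drawing, not after.
(e) Not entailed — 'slowly' adds a manner not in (and inconsistent with) the original.
(f) Entailed — dropping 'quickly', 'with a wire' and generalizing the patient leaves a sub-description the original still satisfies.

(c), (f)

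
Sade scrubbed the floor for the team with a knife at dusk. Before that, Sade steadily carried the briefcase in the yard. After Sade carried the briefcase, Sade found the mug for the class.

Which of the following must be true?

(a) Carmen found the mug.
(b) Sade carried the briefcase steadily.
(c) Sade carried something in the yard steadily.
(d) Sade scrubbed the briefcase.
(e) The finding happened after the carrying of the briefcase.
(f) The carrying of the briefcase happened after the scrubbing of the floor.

(a) Not entailed — the passage has Sade finding the mug, not Carmen.
(b) Entailed — this follows by dropping conjuncts from the carrying event's description.
(c) Entailed — every conjunct here is already in the original carrying event.
(d) Not entailed — Sade scrubbed the floor, not the briefcase; the briefcase belongs to the carrying event.
(e) Entailed — the narrative places the carrying before the finding.
(f) Not entailed — the narrative places the carrying before the scrubbing, not after.

(b), (c), (e)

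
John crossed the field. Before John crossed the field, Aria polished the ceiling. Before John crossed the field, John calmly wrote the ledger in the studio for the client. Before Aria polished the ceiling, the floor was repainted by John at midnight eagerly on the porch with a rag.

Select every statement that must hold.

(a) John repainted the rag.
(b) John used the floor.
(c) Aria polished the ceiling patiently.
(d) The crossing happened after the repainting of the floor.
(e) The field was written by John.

(d)

(a) Not entailed — the rag is the instrument, not what was repainted.
(b) Not entailed — the floor is the patient, not an instrument — John used a rag.
(c) Not entailed — 'patiently' adds information not in the original event.
(d) Entailed — the narrative places the repainting before the crossing.
(e) Not entailed — John wrote the ledger, not the field; the field belongs to the crossing event.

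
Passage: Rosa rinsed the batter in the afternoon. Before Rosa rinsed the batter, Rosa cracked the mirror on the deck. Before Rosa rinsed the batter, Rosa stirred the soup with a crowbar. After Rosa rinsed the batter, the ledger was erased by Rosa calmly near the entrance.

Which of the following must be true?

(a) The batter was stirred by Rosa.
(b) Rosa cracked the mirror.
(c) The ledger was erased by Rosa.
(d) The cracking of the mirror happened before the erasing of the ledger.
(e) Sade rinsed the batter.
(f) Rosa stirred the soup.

(a) Not entailed — Rosa stirred the soup, not the batter; the batter belongs to the rinsing event.
(b) Entailed — this follows by dropping conjuncts from the cracking event's description.
(c) Entailed — this follows by dropping conjuncts from the erasing event's description.
(d) Entailed — the narrative places the cracking before the erasing.
(e) Not entailed — the passage has Rosa rinsing the batter, not Sade.
(f) Entailed — the original entails any weakening of itself; this just drops 'with a crowbar'.

(b), (c), (d), (f)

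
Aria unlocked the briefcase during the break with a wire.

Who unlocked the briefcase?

'Aria' marks the agent of the unlocking event.

Aria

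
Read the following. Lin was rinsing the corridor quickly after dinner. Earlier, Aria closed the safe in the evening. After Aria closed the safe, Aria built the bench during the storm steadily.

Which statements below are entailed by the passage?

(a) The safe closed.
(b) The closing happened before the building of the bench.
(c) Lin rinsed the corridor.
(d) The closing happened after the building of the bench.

(a), (b), (c)

(a) Entailed — 'Aria closed the safe' is causative; it entails the inchoative 'the safe closed'.
(b) Entailed — the narrative places the closing before the building.
(c) Entailed — 'rinse' is an activity; 'was rinsing' entails that some rinsing happened, so 'rinsed' holds.
(d) Not entailed — the narrative places the closing before the building, not after.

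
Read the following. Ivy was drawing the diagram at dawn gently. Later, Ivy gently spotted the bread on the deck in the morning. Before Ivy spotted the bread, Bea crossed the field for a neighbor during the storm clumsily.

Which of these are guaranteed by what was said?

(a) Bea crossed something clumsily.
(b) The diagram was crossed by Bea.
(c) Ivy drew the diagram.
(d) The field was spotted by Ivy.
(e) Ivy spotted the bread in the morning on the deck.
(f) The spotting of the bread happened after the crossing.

(a), (e), (f)

(a) Entailed — the original entails any weakening of itself; this just drops 'for a neighbor', 'during the storm' and generalizes the patient.
(b) Not entailed — Bea crossed the field, not the diagram; the diagram belongs to the drawing event.
(c) Not entailed — 'was drawing' is progressive on an accomplishment; it does not entail the completed 'drew'.
(d) Not entailed — Ivy spotted the bread, not the field; the field belongs to the crossing event.
(e) Entailed — dropping 'gently' leaves a sub-description the original still satisfies.
(f) Entailed — the narrative places the crossing before the spotting.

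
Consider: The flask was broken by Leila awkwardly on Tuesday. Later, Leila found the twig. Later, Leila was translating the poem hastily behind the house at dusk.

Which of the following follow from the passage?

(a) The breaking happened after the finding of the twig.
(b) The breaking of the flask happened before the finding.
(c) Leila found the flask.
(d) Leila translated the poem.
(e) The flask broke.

(a) Not entailed — the narrative places the breaking before the finding, not after.
(b) Entailed — the narrative places the breaking before the finding.
(c) Not entailed — Leila found the twig, not the flask; the flask belongs to the breaking event.
(d) Not entailed — 'was translating' is progressive on an accomplishment; it does not entail the completed 'translated'.
(e) Entailed — 'Leila broke the flask' is causative; it entails the inchoative 'the flask broke'.

(b), (e)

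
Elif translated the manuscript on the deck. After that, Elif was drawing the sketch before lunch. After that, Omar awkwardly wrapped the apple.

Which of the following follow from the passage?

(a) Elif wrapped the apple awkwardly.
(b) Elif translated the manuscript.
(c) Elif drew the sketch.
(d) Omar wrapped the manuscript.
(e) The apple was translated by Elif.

(b)

(a) Not entailed — the passage has Omar wrapping the apple, not Elif.
(b) Entailed — this follows by dropping conjuncts from the translating event's description.
(c) Not entailed — 'was drawing' is progressive on an accomplishment; it does not entail the completed 'drew'.
(d) Not entailed — Omar wrapped the apple, not the manuscript; the manuscript belongs to the translating event.
(e) Not entailed — Elif translated the manuscript, not the apple; the apple belongs to the wrapping event.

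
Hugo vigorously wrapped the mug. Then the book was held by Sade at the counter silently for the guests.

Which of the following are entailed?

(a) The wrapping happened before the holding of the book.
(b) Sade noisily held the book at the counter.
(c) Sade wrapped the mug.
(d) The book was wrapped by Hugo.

(a) Entailed — the narrative places the wrapping before the holding.
(b) Not entailed — 'noisily' adds a manner not in (and inconsistent with) the original.
(c) Not entailed — the passage has Hugo wrapping the mug, not Sade.
(d) Not entailed — Hugo wrapped the mug, not the book; the book belongs to the holding event.

(a)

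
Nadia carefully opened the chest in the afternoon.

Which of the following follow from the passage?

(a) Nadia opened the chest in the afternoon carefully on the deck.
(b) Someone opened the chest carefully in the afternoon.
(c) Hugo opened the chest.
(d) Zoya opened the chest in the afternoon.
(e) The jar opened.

(b)

(a) Not entailed — 'on the deck' adds information not in the original event.
(b) Entailed — generalizing the agent leaves a sub-description the original still satisfies.
(c) Not entailed — the passage has Nadia opening the chest, not Hugo.
(d) Not entailed — the passage has Nadia opening the chest, not Zoya.
(e) Not entailed — the chest is what opened, not the jar.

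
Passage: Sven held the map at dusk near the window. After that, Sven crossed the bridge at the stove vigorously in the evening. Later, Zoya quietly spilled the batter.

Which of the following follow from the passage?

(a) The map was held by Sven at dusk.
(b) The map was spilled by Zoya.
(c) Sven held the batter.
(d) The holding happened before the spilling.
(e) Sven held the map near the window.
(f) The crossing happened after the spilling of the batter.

(a), (d), (e)

(a) Entailed — dropping 'near the window' leaves a sub-description the original still satisfies.
(b) Not entailed — Zoya spilled the batter, not the map; the map belongs to the holding event.
(c) Not entailed — Sven held the map, not the batter; the batter belongs to the spilling event.
(d) Entailed — the narrative places the holding before the spilling.
(e) Entailed — dropping 'at dusk' leaves a sub-description the original still satisfies.
(f) Not entailed — the narrative places the crossing before the spilling, not after.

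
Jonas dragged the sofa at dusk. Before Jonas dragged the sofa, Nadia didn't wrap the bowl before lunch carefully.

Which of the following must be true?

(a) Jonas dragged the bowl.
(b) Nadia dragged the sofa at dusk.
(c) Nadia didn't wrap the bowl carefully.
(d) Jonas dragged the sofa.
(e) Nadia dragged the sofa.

(d)

(a) Not entailed — Jonas dragged the sofa, not the bowl; the bowl belongs to the wrapping event.
(b) Not entailed — the passage has Jonas dragging the sofa, not Nadia.
(c) Not entailed — dropping 'before lunch' under negation is not valid — the original leaves open that Nadia wrapped the bowl some other way.
(d) Entailed — this follows by dropping conjuncts from the dragging event's description.
(e) Not entailed — the passage has Jonas dragging the sofa, not Nadia.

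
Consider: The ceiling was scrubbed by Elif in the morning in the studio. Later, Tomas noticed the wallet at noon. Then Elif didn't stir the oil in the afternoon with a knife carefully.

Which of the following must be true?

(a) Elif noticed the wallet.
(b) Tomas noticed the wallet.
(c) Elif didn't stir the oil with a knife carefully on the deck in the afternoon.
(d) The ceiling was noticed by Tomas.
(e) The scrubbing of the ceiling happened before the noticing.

(b), (c), (e)

(a) Not entailed — the passage has Tomas noticing the wallet, not Elif.
(b) Entailed — the original entails any weakening of itself; this just drops 'at noon'.
(c) Entailed — under negation, adding a further restriction is entailed: if no such stirring event occurred, none occurred on the deck either.
(d) Not entailed — Tomas noticed the wallet, not the ceiling; the ceiling belongs to the scrubbing event.
(e) Entailed — the narrative places the scrubbing before the noticing.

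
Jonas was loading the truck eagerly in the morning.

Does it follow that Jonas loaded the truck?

'was loading' is progressive; for an accomplishment like 'load the truck', it doesn't entail completion.

no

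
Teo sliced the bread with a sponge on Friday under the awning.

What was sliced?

the bread

'the bread' marks the patient of the slicing event.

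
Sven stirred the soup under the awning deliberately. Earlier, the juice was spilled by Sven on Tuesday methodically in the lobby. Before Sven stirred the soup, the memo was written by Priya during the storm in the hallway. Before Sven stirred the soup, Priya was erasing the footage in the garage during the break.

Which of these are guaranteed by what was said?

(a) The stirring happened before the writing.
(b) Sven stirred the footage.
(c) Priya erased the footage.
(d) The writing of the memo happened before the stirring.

(d)

(a) Not entailed — the narrative places the writing before the stirring, not after.
(b) Not entailed — Sven stirred the soup, not the footage; the footage belongs to the erasing event.
(c) Not entailed — 'was erasing' is progressive on an accomplishment; it does not entail the completed 'erased'.
(d) Entailed — the narrative places the writing before the stirring.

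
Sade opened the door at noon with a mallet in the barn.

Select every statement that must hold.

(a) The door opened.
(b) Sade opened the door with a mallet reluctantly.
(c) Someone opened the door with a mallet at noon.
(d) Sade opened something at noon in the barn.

(a) Entailed — 'Sade opened the door' is causative; it entails the inchoative 'the door opened'.
(b) Not entailed — 'reluctantly' adds information not in the original event.
(c) Entailed — every conjunct here is already in the original opening event.
(d) Entailed — every conjunct here is already in the original opening event.

(a), (c), (d)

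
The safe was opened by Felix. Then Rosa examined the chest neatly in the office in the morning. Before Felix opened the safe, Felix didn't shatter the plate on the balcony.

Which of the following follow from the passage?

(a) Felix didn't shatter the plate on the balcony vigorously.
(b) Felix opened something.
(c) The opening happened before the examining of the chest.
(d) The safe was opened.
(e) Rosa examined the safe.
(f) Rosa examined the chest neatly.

(a) Entailed — under negation, adding a further restriction is entailed: if no such shattering event occurred, none occurred vigorously either.
(b) Entailed — the original entails any weakening of itself; this just generalizes the patient.
(c) Entailed — the narrative places the opening before the examining.
(d) Entailed — this follows by dropping conjuncts from the opening event's description.
(e) Not entailed — Rosa examined the chest, not the safe; the safe belongs to the opening event.
(f) Entailed — every conjunct here is already in the original examining event.

(a), (b), (c), (d), (f)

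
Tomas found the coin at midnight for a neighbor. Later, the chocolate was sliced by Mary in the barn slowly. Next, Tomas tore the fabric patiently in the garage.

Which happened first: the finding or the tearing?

the finding

The connectives place the finding before the tearing.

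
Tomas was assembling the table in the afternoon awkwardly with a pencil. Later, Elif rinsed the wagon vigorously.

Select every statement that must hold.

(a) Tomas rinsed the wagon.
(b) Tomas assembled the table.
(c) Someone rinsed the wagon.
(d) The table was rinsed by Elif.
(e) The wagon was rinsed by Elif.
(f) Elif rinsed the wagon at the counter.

(a) Not entailed — the passage has Elif rinsing the wagon, not Tomas.
(b) Not entailed — 'was assembling' is progressive on an accomplishment; it does not entail the completed 'assembled'.
(c) Entailed — dropping 'vigorously' and generalizing the agent leaves a sub-description the original still satisfies.
(d) Not entailed — Elif rinsed the wagon, not the table; the table belongs to the assembling event.
(e) Entailed — this follows by dropping conjuncts from the rinsing event's description.
(f) Not entailed — 'at the counter' adds information not in the original event.

(c), (e)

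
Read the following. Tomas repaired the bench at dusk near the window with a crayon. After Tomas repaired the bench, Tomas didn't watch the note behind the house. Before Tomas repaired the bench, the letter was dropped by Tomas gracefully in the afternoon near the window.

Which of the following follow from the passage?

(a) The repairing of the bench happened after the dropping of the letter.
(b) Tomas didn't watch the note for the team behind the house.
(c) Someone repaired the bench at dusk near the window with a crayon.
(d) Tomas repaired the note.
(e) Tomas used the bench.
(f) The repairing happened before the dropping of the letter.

(a), (b), (c)

(a) Entailed — the narrative places the dropping before the repairing.
(b) Entailed — under negation, adding a further restriction is entailed: if no such watching event occurred, none occurred for the team either.
(c) Entailed — every conjunct here is already in the original repairing event.
(d) Not entailed — Tomas repaired the bench, not the note; the note belongs to the watching event.
(e) Not entailed — the bench is the patient, not an instrument — Tomas used a crayon.
(f) Not entailed — the narrative places the dropping before the repairing, not after.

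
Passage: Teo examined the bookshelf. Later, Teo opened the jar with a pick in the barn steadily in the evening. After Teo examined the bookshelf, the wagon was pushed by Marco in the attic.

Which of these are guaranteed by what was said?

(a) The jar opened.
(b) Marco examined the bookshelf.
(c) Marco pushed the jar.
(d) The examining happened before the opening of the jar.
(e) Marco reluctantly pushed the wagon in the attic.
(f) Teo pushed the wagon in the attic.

(a) Entailed — 'Teo opened the jar' is causative; it entails the inchoative 'the jar opened'.
(b) Not entailed — the passage has Teo examining the bookshelf, not Marco.
(c) Not entailed — Marco pushed the wagon, not the jar; the jar belongs to the opening event.
(d) Entailed — the narrative places the examining before the opening.
(e) Not entailed — 'reluctantly' adds information not in the original event.
(f) Not entailed — the passage has Marco pushing the wagon, not Teo.

(a), (d)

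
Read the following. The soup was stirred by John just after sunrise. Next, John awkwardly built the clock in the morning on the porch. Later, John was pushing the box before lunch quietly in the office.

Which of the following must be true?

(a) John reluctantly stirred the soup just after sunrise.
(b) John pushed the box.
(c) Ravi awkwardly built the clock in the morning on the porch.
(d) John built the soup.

(b)

(a) Not entailed — 'reluctantly' adds information not in the original event.
(b) Entailed — 'push' is an activity; 'was pushing' entails that some pushing happened, so 'pushed' holds.
(c) Not entailed — the passage has John building the clock, not Ravi.
(d) Not entailed — John built the clock, not the soup; the soup belongs to the stirring event.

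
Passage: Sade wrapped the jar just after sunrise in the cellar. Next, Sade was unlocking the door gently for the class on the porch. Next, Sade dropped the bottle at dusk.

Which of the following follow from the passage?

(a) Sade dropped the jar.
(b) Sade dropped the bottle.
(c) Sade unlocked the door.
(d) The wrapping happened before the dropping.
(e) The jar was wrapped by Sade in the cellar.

(a) Not entailed — Sade dropped the bottle, not the jar; the jar belongs to the wrapping event.
(b) Entailed — the original entails any weakening of itself; this just drops 'at dusk'.
(c) Not entailed — 'was unlocking' is progressive on an accomplishment; it does not entail the completed 'unlocked'.
(d) Entailed — the narrative places the wrapping before the dropping.
(e) Entailed — this follows by dropping conjuncts from the wrapping event's description.

(b), (d), (e)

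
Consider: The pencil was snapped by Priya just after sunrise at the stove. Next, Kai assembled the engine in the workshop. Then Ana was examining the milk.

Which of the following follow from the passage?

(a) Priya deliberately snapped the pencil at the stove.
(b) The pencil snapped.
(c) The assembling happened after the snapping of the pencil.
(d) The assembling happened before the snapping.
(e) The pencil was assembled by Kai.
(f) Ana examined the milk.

(b), (c), (f)

(a) Not entailed — 'deliberately' adds information not in the original event.
(b) Entailed — 'Priya snapped the pencil' is causative; it entails the inchoative 'the pencil snapped'.
(c) Entailed — the narrative places the snapping before the assembling.
(d) Not entailed — the narrative places the snapping before the assembling, not after.
(e) Not entailed — Kai assembled the engine, not the pencil; the pencil belongs to the snapping event.
(f) Entailed — 'examine' is an activity; 'was examining' entails that some examining happened, so 'examined' holds.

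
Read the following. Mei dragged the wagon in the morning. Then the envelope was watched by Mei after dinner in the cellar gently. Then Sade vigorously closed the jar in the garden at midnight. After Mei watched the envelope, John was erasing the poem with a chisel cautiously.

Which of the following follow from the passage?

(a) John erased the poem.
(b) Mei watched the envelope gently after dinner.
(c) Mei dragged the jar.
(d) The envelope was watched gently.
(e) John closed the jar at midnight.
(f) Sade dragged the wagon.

(a) Not entailed — 'was erasing' is progressive on an accomplishment; it does not entail the completed 'erased'.
(b) Entailed — the original entails any weakening of itself; this just drops 'in the cellar'.
(c) Not entailed — Mei dragged the wagon, not the jar; the jar belongs to the closing event.
(d) Entailed — every conjunct here is already in the original watching event.
(e) Not entailed — the passage has Sade closing the jar, not John.
(f) Not entailed — the passage has Mei dragging the wagon, not Sade.

(b), (d)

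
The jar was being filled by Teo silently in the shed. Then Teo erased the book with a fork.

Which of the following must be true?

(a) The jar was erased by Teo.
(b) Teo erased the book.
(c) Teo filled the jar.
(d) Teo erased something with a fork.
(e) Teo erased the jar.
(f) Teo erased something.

(a) Not entailed — Teo erased the book, not the jar; the jar belongs to the filling event.
(b) Entailed — this follows by dropping conjuncts from the erasing event's description.
(c) Not entailed — 'was filling' is progressive on an accomplishment; it does not entail the completed 'filled'.
(d) Entailed — the original entails any weakening of itself; this just generalizes the patient.
(e) Not entailed — Teo erased the book, not the jar; the jar belongs to the filling event.
(f) Entailed — dropping 'with a fork' and generalizing the patient leaves a sub-description the original still satisfies.

(b), (d), (f)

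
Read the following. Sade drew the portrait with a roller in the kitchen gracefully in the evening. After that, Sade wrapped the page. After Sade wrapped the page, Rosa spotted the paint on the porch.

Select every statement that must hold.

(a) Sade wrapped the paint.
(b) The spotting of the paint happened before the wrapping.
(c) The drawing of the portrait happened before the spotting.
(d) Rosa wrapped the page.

(a) Not entailed — Sade wrapped the page, not the paint; the paint belongs to the spotting event.
(b) Not entailed — the narrative places the wrapping before the spotting, not after.
(c) Entailed — the narrative places the drawing before the spotting.
(d) Not entailed — the passage has Sade wrapping the page, not Rosa.

(c)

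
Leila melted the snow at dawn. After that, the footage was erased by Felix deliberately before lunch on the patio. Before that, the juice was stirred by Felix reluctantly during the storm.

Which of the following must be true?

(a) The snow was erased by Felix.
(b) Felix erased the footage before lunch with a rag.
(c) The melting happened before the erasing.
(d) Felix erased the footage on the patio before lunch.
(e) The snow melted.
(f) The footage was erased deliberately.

(c), (d), (e), (f)

(a) Not entailed — Felix erased the footage, not the snow; the snow belongs to the melting event.
(b) Not entailed — 'with a rag' adds information not in the original event.
(c) Entailed — the narrative places the melting before the erasing.
(d) Entailed — every conjunct here is already in the original erasing event.
(e) Entailed — 'Leila melted the snow' is causative; it entails the inchoative 'the snow melted'.
(f) Entailed — this follows by dropping conjuncts from the erasing event's description.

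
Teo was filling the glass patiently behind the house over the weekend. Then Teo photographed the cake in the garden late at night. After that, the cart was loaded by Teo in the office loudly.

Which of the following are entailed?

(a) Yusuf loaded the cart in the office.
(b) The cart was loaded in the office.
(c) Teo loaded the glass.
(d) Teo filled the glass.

(b)

(a) Not entailed — the passage has Teo loading the cart, not Yusuf.
(b) Entailed — the original entails any weakening of itself; this just drops 'loudly' and generalizes the agent.
(c) Not entailed — Teo loaded the cart, not the glass; the glass belongs to the filling event.
(d) Not entailed — 'was filling' is progressive on an accomplishment; it does not entail the completed 'filled'.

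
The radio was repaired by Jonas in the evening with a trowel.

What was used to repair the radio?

a trowel

'with a trowel' marks the instrument of the repairing event.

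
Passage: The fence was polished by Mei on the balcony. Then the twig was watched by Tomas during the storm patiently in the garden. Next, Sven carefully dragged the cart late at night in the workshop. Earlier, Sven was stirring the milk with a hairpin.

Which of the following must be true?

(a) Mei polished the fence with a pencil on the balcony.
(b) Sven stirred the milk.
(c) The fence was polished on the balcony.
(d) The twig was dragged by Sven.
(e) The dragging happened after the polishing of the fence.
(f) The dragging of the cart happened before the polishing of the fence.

(b), (c), (e)

(a) Not entailed — 'with a pencil' adds information not in the original event.
(b) Entailed — 'stir' is an activity; 'was stirring' entails that some stirring happened, so 'stirred' holds.
(c) Entailed — every conjunct here is already in the original polishing event.
(d) Not entailed — Sven dragged the cart, not the twig; the twig belongs to the watching event.
(e) Entailed — the narrative places the polishing before the dragging.
(f) Not entailed — the narrative places the polishing before the dragging, not after.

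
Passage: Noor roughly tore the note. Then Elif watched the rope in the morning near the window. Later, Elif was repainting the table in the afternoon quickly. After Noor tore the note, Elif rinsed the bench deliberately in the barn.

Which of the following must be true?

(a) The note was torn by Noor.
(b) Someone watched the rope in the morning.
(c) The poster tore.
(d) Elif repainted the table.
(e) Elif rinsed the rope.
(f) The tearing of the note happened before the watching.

(a), (b), (f)

(a) Entailed — the original entails any weakening of itself; this just drops 'roughly'.
(b) Entailed — every conjunct here is already in the original watching event.
(c) Not entailed — the note is what tore, not the poster.
(d) Not entailed — 'was repainting' is progressive on an accomplishment; it does not entail the completed 'repainted'.
(e) Not entailed — Elif rinsed the bench, not the rope; the rope belongs to the watching event.
(f) Entailed — the narrative places the tearing before the watching.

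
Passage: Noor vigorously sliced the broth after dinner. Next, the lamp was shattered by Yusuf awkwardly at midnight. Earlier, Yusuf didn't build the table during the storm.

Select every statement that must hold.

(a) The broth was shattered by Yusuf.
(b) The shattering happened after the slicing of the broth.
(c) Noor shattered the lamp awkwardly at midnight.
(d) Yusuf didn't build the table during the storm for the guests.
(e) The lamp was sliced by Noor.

(a) Not entailed — Yusuf shattered the lamp, not the broth; the broth belongs to the slicing event.
(b) Entailed — the narrative places the slicing before the shattering.
(c) Not entailed — the passage has Yusuf shattering the lamp, not Noor.
(d) Entailed — under negation, adding a further restriction is entailed: if no such building event occurred, none occurred for the guests either.
(e) Not entailed — Noor sliced the broth, not the lamp; the lamp belongs to the shattering event.

(b), (d)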